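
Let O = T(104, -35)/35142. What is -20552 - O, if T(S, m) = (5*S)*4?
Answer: -361120232/17571 ≈ -20552.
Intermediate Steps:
T(S, m) = 20*S
O = 1040/17571 (O = (20*104)/35142 = 2080*(1/35142) = 1040/17571 ≈ 0.059188)
-20552 - O = -20552 - 1*1040/17571 = -20552 - 1040/17571 = -361120232/17571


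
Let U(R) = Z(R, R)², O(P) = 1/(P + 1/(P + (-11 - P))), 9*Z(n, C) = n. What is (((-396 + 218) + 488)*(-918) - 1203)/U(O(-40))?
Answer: -4501928453463/121 ≈ -3.7206e+10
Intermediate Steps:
Z(n, C) = n/9
O(P) = 1/(-1/11 + P) (O(P) = 1/(P + 1/(-11)) = 1/(P - 1/11) = 1/(-1/11 + P))
U(R) = R²/81 (U(R) = (R/9)² = R²/81)
(((-396 + 218) + 488)*(-918) - 1203)/U(O(-40)) = (((-396 + 218) + 488)*(-918) - 1203)/(((11/(-1 + 11*(-40)))²/81)) = ((-178 + 488)*(-918) - 1203)/(((11/(-1 - 440))²/81)) = (310*(-918) - 1203)/(((11/(-441))²/81)) = (-284580 - 1203)/(((11*(-1/441))²/81)) = -285783/((-11/441)²/81) = -285783/((1/81)*(121/194481)) = -285783/121/15752961 = -285783*15752961/121 = -4501928453463/121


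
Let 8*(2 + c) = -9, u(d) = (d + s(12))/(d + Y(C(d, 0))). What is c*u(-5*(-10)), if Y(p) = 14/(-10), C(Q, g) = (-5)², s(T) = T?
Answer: -3875/972 ≈ -3.9866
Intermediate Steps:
C(Q, g) = 25
Y(p) = -7/5 (Y(p) = 14*(-⅒) = -7/5)
u(d) = (12 + d)/(-7/5 + d) (u(d) = (d + 12)/(d - 7/5) = (12 + d)/(-7/5 + d))
c = -25/8 (c = -2 + (⅛)*(-9) = -2 - 9/8 = -25/8 ≈ -3.1250)
c*u(-5*(-10)) = -125*(12 - 5*(-10))/(8*(-7 + 5*(-5*(-10)))) = -125*(12 + 50)/(8*(-7 + 5*50)) = -125*62/(8*(-7 + 250)) = -125*62/(8*243) = -25/8*310/243 = -3875/972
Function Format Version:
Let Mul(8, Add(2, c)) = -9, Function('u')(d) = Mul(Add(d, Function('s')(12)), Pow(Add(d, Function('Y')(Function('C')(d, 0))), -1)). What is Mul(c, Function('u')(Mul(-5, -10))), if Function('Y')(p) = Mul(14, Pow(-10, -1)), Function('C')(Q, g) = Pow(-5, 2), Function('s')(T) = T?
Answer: Rational(-3875, 972) ≈ -3.9866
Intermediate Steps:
Function('C')(Q, g) = 25
Function('Y')(p) = Rational(-7, 5) (Function('Y')(p) = Mul(14, Rational(-1, 10)) = Rational(-7, 5))
Function('u')(d) = Mul(Pow(Add(Rational(-7, 5), d), -1), Add(12, d)) (Function('u')(d) = Mul(Add(d, 12), Pow(Add(d, Rational(-7, 5)), -1)) = Mul(Add(12, d), Pow(Add(Rational(-7, 5), d), -1)) = Mul(Pow(Add(Rational(-7, 5), d), -1), Add(12, d)))
c = Rational(-25, 8) (c = Add(-2, Mul(Rational(1, 8), -9)) = Add(-2, Rational(-9, 8)) = Rational(-25, 8) ≈ -3.1250)
Mul(c, Function('u')(Mul(-5, -10))) = Mul(Rational(-25, 8), Mul(5, Pow(Add(-7, Mul(5, Mul(-5, -10))), -1), Add(12, Mul(-5, -10)))) = Mul(Rational(-25, 8), Mul(5, Pow(Add(-7, Mul(5, 50)), -1), Add(12, 50))) = Mul(Rational(-25, 8), Mul(5, Pow(Add(-7, 250), -1), 62)) = Mul(Rational(-25, 8), Mul(5, Pow(243, -1), 62)) = Mul(Rational(-25, 8), Mul(5, Rational(1, 243), 62)) = Mul(Rational(-25, 8), Rational(310, 243)) = Rational(-3875, 972)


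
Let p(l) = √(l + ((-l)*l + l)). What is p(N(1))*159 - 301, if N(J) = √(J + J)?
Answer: -301 + 159*2^(¼)*√(2 - √2) ≈ -156.28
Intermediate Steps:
N(J) = √2*√J (N(J) = √(2*J) = √2*√J)
p(l) = √(-l² + 2*l) (p(l) = √(l + (-l² + l)) = √(l + (l - l²)) = √(-l² + 2*l))
p(N(1))*159 - 301 = √((√2*√1)*(2 - √2*√1))*159 - 301 = √((√2*1)*(2 - √2))*159 - 301 = √(√2*(2 - √2))*159 - 301 = (2^(¼)*√(2 - √2))*159 - 301 = 159*2^(¼)*√(2 - √2) - 301 = -301 + 159*2^(¼)*√(2 - √2)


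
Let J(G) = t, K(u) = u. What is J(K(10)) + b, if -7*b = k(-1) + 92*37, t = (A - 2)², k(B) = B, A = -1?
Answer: -3340/7 ≈ -477.14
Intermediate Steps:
t = 9 (t = (-1 - 2)² = (-3)² = 9)
J(G) = 9
b = -3403/7 (b = -(-1 + 92*37)/7 = -(-1 + 3404)/7 = -⅐*3403 = -3403/7 ≈ -486.14)
J(K(10)) + b = 9 - 3403/7 = -3340/7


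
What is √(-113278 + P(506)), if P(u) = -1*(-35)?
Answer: I*√113243 ≈ 336.52*I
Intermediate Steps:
P(u) = 35
√(-113278 + P(506)) = √(-113278 + 35) = √(-113243) = I*√113243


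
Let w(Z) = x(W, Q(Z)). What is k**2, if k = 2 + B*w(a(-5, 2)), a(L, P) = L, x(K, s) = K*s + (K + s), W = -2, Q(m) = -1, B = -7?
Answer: 81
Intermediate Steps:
x(K, s) = K + s + K*s
w(Z) = -1 (w(Z) = -2 - 1 - 2*(-1) = -2 - 1 + 2 = -1)
k = 9 (k = 2 - 7*(-1) = 2 + 7 = 9)
k**2 = 9**2 = 81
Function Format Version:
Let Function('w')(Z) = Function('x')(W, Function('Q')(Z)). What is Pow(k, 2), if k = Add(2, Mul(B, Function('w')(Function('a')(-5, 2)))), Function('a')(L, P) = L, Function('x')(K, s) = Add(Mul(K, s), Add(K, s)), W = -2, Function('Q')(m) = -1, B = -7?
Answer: 81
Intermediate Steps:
Function('x')(K, s) = Add(K, s, Mul(K, s))
Function('w')(Z) = -1 (Function('w')(Z) = Add(-2, -1, Mul(-2, -1)) = Add(-2, -1, 2) = -1)
k = 9 (k = Add(2, Mul(-7, -1)) = Add(2, 7) = 9)
Pow(k, 2) = Pow(9, 2) = 81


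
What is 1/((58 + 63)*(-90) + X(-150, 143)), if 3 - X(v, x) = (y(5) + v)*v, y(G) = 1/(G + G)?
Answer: -1/33372 ≈ -2.9965e-5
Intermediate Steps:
y(G) = 1/(2*G)
X(v, x) = 3 - v*(⅒ + v) (X(v, x) = 3 - ((½)/5 + v)*v = 3 - ((½)*(⅕) + v)*v = 3 - (⅒ + v)*v = 3 - v*(⅒ + v))
1/((58 + 63)*(-90) + X(-150, 143)) = 1/((58 + 63)*(-90) + (3 - 1*(-150)² - ⅒*(-150))) = 1/(121*(-90) + (3 - 1*22500 + 15)) = 1/(-10890 + (3 - 22500 + 15)) = 1/(-10890 - 22482) = 1/(-33372) = -1/33372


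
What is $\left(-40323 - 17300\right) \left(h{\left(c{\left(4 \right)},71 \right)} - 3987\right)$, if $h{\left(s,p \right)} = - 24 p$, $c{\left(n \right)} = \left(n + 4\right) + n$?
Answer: $327932493$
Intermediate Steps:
$c{\left(n \right)} = 4 + 2 n$ ($c{\left(n \right)} = \left(4 + n\right) + n = 4 + 2 n$)
$\left(-40323 - 17300\right) \left(h{\left(c{\left(4 \right)},71 \right)} - 3987\right) = \left(-40323 - 17300\right) \left(\left(-24\right) 71 - 3987\right) = - 57623 \left(-1704 - 3987\right) = \left(-57623\right) \left(-5691\right) = 327932493$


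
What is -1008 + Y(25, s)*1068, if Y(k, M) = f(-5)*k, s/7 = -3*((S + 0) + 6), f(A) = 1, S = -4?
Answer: 25692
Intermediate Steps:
s = -42 (s = 7*(-3*((-4 + 0) + 6)) = 7*(-3*(-4 + 6)) = 7*(-3*2) = 7*(-6) = -42)
Y(k, M) = k (Y(k, M) = 1*k = k)
-1008 + Y(25, s)*1068 = -1008 + 25*1068 = -1008 + 26700 = 25692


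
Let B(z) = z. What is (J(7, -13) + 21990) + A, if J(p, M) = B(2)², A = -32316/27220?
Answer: 149661091/6805 ≈ 21993.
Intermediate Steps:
A = -8079/6805 (A = -32316*1/27220 = -8079/6805 ≈ -1.1872)
J(p, M) = 4 (J(p, M) = 2² = 4)
(J(7, -13) + 21990) + A = (4 + 21990) - 8079/6805 = 21994 - 8079/6805 = 149661091/6805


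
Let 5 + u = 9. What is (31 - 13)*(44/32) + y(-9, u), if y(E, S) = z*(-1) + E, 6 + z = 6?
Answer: 63/4 ≈ 15.750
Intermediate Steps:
z = 0 (z = -6 + 6 = 0)
u = 4 (u = -5 + 9 = 4)
y(E, S) = E (y(E, S) = 0*(-1) + E = 0 + E = E)
(31 - 13)*(44/32) + y(-9, u) = (31 - 13)*(44/32) - 9 = 18*(44*(1/32)) - 9 = 18*(11/8) - 9 = 99/4 - 9 = 63/4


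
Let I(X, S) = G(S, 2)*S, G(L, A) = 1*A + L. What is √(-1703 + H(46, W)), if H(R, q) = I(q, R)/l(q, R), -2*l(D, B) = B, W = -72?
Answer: I*√1799 ≈ 42.415*I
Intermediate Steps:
G(L, A) = A + L
l(D, B) = -B/2
I(X, S) = S*(2 + S) (I(X, S) = (2 + S)*S = S*(2 + S))
H(R, q) = -4 - 2*R (H(R, q) = (R*(2 + R))/((-R/2)) = (R*(2 + R))*(-2/R) = -4 - 2*R)
√(-1703 + H(46, W)) = √(-1703 + (-4 - 2*46)) = √(-1703 + (-4 - 92)) = √(-1703 - 96) = √(-1799) = I*√1799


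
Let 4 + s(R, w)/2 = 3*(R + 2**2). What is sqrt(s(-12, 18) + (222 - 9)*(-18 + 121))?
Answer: sqrt(21883) ≈ 147.93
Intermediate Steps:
s(R, w) = 16 + 6*R (s(R, w) = -8 + 2*(3*(R + 2**2)) = -8 + 2*(3*(R + 4)) = -8 + 2*(3*(4 + R)) = -8 + 2*(12 + 3*R) = -8 + (24 + 6*R) = 16 + 6*R)
sqrt(s(-12, 18) + (222 - 9)*(-18 + 121)) = sqrt((16 + 6*(-12)) + (222 - 9)*(-18 + 121)) = sqrt((16 - 72) + 213*103) = sqrt(-56 + 21939) = sqrt(21883)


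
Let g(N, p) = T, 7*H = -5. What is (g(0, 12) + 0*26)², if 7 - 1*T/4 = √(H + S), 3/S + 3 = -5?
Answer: (196 - I*√854)²/49 ≈ 766.57 - 233.79*I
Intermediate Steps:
S = -3/8 (S = 3/(-3 - 5) = 3/(-8) = 3*(-⅛) = -3/8 ≈ -0.37500)
H = -5/7 (H = (⅐)*(-5) = -5/7 ≈ -0.71429)
T = 28 - I*√854/7 (T = 28 - 4*√(-5/7 - 3/8) = 28 - I*√854/7 ≈ 28.0 - 4.1748*I)
g(N, p) = 28 - I*√854/7
(g(0, 12) + 0*26)² = ((28 - I*√854/7) + 0*26)² = ((28 - I*√854/7) + 0)² = (28 - I*√854/7)²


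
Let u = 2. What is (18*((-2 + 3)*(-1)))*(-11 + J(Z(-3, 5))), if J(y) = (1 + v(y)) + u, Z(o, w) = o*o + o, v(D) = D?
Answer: 36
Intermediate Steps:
Z(o, w) = o + o**2 (Z(o, w) = o**2 + o = o + o**2)
J(y) = 3 + y (J(y) = (1 + y) + 2 = 3 + y)
(18*((-2 + 3)*(-1)))*(-11 + J(Z(-3, 5))) = (18*((-2 + 3)*(-1)))*(-11 + (3 - 3*(1 - 3))) = (18*(1*(-1)))*(-11 + (3 - 3*(-2))) = (18*(-1))*(-11 + (3 + 6)) = -18*(-11 + 9) = -18*(-2) = 36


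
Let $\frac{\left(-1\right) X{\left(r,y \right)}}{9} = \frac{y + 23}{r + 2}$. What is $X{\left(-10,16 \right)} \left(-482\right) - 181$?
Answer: $- \frac{85315}{4} \approx -21329.0$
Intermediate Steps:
$X{\left(r,y \right)} = - \frac{9 \left(23 + y\right)}{2 + r}$ ($X{\left(r,y \right)} = - 9 \frac{y + 23}{r + 2} = - 9 \frac{23 + y}{2 + r} = - \frac{9 \left(23 + y\right)}{2 + r}$)
$X{\left(-10,16 \right)} \left(-482\right) - 181 = \frac{9 \left(-23 - 16\right)}{2 - 10} \left(-482\right) - 181 = \frac{9 \left(-23 - 16\right)}{-8} \left(-482\right) - 181 = 9 \left(- \frac{1}{8}\right) \left(-39\right) \left(-482\right) - 181 = \frac{351}{8} \left(-482\right) - 181 = - \frac{84591}{4} - 181 = - \frac{85315}{4}$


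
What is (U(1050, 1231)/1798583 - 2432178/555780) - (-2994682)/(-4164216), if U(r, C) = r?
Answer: -883639914567497911/173442452313027660 ≈ -5.0947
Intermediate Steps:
(U(1050, 1231)/1798583 - 2432178/555780) - (-2994682)/(-4164216) = (1050/1798583 - 2432178/555780) - (-2994682)/(-4164216) = (1050*(1/1798583) - 2432178*1/555780) - (-2994682)*(-1)/4164216 = (1050/1798583 - 405363/92630) - 1*1497341/2082108 = -728981739129/166602743290 - 1497341/2082108 = -883639914567497911/173442452313027660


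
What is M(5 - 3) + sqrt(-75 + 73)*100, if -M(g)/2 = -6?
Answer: 12 + 100*I*sqrt(2) ≈ 12.0 + 141.42*I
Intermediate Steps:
M(g) = 12 (M(g) = -2*(-6) = 12)
M(5 - 3) + sqrt(-75 + 73)*100 = 12 + sqrt(-75 + 73)*100 = 12 + sqrt(-2)*100 = 12 + (I*sqrt(2))*100 = 12 + 100*I*sqrt(2)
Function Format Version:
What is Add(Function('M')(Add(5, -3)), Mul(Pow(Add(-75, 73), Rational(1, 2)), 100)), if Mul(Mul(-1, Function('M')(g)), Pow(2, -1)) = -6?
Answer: Add(12, Mul(100, I, Pow(2, Rational(1, 2)))) ≈ Add(12.000, Mul(141.42, I))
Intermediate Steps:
Function('M')(g) = 12 (Function('M')(g) = Mul(-2, -6) = 12)
Add(Function('M')(Add(5, -3)), Mul(Pow(Add(-75, 73), Rational(1, 2)), 100)) = Add(12, Mul(Pow(Add(-75, 73), Rational(1, 2)), 100)) = Add(12, Mul(Pow(-2, Rational(1, 2)), 100)) = Add(12, Mul(Mul(I, Pow(2, Rational(1, 2))), 100)) = Add(12, Mul(100, I, Pow(2, Rational(1, 2))))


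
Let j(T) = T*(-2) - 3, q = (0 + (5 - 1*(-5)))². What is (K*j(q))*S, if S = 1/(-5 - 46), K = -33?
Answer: -2233/17 ≈ -131.35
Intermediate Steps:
S = -1/51 (S = 1/(-51) = -1/51 ≈ -0.019608)
q = 100 (q = (0 + (5 + 5))² = (0 + 10)² = 10² = 100)
j(T) = -3 - 2*T (j(T) = -2*T - 3 = -3 - 2*T)
(K*j(q))*S = -33*(-3 - 2*100)*(-1/51) = -33*(-3 - 200)*(-1/51) = -33*(-203)*(-1/51) = 6699*(-1/51) = -2233/17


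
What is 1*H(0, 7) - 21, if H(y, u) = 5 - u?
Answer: -23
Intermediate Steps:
1*H(0, 7) - 21 = 1*(5 - 1*7) - 21 = 1*(5 - 7) - 21 = 1*(-2) - 21 = -2 - 21 = -23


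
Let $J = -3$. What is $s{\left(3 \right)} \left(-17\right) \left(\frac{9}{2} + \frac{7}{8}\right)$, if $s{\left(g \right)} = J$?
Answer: $\frac{2193}{8} \approx 274.13$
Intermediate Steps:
$s{\left(g \right)} = -3$
$s{\left(3 \right)} \left(-17\right) \left(\frac{9}{2} + \frac{7}{8}\right) = \left(-3\right) \left(-17\right) \left(\frac{9}{2} + \frac{7}{8}\right) = 51 \left(9 \cdot \frac{1}{2} + 7 \cdot \frac{1}{8}\right) = 51 \left(\frac{9}{2} + \frac{7}{8}\right) = 51 \cdot \frac{43}{8} = \frac{2193}{8}$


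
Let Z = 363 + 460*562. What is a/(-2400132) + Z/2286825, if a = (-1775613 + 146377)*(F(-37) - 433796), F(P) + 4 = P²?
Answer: -19180251414064216/65341450725 ≈ -2.9354e+5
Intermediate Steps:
F(P) = -4 + P²
Z = 258883 (Z = 363 + 258520 = 258883)
a = 704532152716 (a = (-1775613 + 146377)*((-4 + (-37)²) - 433796) = -1629236*((-4 + 1369) - 433796) = -1629236*(1365 - 433796) = -1629236*(-432431) = 704532152716)
a/(-2400132) + Z/2286825 = 704532152716/(-2400132) + 258883/2286825 = 704532152716*(-1/2400132) + 258883*(1/2286825) = -25161862597/85719 + 258883/2286825 = -19180251414064216/65341450725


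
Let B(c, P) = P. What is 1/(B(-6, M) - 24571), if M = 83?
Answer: -1/24488 ≈ -4.0836e-5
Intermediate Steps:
1/(B(-6, M) - 24571) = 1/(83 - 24571) = 1/(-24488) = -1/24488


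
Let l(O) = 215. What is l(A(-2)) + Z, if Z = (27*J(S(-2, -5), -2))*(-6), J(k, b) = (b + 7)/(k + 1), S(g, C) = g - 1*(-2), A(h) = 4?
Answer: -595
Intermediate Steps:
S(g, C) = 2 + g (S(g, C) = g + 2 = 2 + g)
J(k, b) = (7 + b)/(1 + k)
Z = -810 (Z = (27*((7 - 2)/(1 + (2 - 2))))*(-6) = (27*(5/(1 + 0)))*(-6) = (27*(5/1))*(-6) = (27*(1*5))*(-6) = (27*5)*(-6) = 135*(-6) = -810)
l(A(-2)) + Z = 215 - 810 = -595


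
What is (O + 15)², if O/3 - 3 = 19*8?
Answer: 230400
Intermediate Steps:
O = 465 (O = 9 + 3*(19*8) = 9 + 3*152 = 9 + 456 = 465)
(O + 15)² = (465 + 15)² = 480² = 230400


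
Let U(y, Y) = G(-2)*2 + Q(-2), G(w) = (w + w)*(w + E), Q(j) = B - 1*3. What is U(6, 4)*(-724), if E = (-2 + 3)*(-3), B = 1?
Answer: -27512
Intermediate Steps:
Q(j) = -2 (Q(j) = 1 - 1*3 = 1 - 3 = -2)
E = -3 (E = 1*(-3) = -3)
G(w) = 2*w*(-3 + w) (G(w) = (w + w)*(w - 3) = (2*w)*(-3 + w) = 2*w*(-3 + w))
U(y, Y) = 38 (U(y, Y) = (2*(-2)*(-3 - 2))*2 - 2 = (2*(-2)*(-5))*2 - 2 = 20*2 - 2 = 40 - 2 = 38)
U(6, 4)*(-724) = 38*(-724) = -27512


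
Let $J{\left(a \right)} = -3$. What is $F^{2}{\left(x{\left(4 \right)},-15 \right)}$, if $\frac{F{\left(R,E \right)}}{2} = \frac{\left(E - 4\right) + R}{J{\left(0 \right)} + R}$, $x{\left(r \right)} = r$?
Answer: $900$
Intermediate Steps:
$F{\left(R,E \right)} = \frac{2 \left(-4 + E + R\right)}{-3 + R}$ ($F{\left(R,E \right)} = 2 \frac{\left(E - 4\right) + R}{-3 + R} = 2 \frac{\left(-4 + E\right) + R}{-3 + R} = 2 \frac{-4 + E + R}{-3 + R} = \frac{2 \left(-4 + E + R\right)}{-3 + R}$)
$F^{2}{\left(x{\left(4 \right)},-15 \right)} = \left(\frac{2 \left(-4 - 15 + 4\right)}{-3 + 4}\right)^{2} = \left(2 \cdot 1^{-1} \left(-15\right)\right)^{2} = \left(2 \cdot 1 \left(-15\right)\right)^{2} = \left(-30\right)^{2} = 900$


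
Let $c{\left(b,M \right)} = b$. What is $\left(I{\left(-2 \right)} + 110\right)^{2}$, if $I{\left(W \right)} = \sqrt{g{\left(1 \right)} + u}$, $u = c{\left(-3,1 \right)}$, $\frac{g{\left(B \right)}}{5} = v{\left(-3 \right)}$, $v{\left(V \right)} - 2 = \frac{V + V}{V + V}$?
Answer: $12112 + 440 \sqrt{3} \approx 12874.0$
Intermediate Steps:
$v{\left(V \right)} = 3$ ($v{\left(V \right)} = 2 + \frac{V + V}{V + V} = 2 + \frac{2 V}{2 V} = 2 + 2 V \frac{1}{2 V} = 2 + 1 = 3$)
$g{\left(B \right)} = 15$ ($g{\left(B \right)} = 5 \cdot 3 = 15$)
$u = -3$
$I{\left(W \right)} = 2 \sqrt{3}$ ($I{\left(W \right)} = \sqrt{15 - 3} = \sqrt{12} = 2 \sqrt{3}$)
$\left(I{\left(-2 \right)} + 110\right)^{2} = \left(2 \sqrt{3} + 110\right)^{2} = \left(110 + 2 \sqrt{3}\right)^{2}$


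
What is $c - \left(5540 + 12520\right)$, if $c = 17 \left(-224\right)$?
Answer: $-21868$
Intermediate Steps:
$c = -3808$
$c - \left(5540 + 12520\right) = -3808 - \left(5540 + 12520\right) = -3808 - 18060 = -21868$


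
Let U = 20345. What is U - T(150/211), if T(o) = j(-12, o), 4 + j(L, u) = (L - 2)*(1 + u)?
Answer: 4298693/211 ≈ 20373.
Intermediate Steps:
j(L, u) = -4 + (1 + u)*(-2 + L) (j(L, u) = -4 + (L - 2)*(1 + u) = -4 + (-2 + L)*(1 + u) = -4 + (1 + u)*(-2 + L))
T(o) = -18 - 14*o (T(o) = -6 - 12 - 2*o - 12*o = -18 - 14*o)
U - T(150/211) = 20345 - (-18 - 2100/211) = 20345 - 1*(-5898/211) = 20345 + 5898/211 = 4298693/211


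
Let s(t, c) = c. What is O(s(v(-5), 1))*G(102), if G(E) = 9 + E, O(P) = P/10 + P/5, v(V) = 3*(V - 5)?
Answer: 333/10 ≈ 33.300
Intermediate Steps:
v(V) = -15 + 3*V (v(V) = 3*(-5 + V) = -15 + 3*V)
O(P) = 3*P/10 (O(P) = P*(⅒) + P*(⅕) = P/10 + P/5 = 3*P/10)
O(s(v(-5), 1))*G(102) = ((3/10)*1)*(9 + 102) = (3/10)*111 = 333/10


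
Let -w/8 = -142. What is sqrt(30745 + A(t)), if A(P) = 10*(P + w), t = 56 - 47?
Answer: sqrt(42195) ≈ 205.41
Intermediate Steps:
t = 9
w = 1136 (w = -8*(-142) = 1136)
A(P) = 11360 + 10*P (A(P) = 10*(P + 1136) = 10*(1136 + P) = 11360 + 10*P)
sqrt(30745 + A(t)) = sqrt(30745 + (11360 + 10*9)) = sqrt(30745 + (11360 + 90)) = sqrt(30745 + 11450) = sqrt(42195)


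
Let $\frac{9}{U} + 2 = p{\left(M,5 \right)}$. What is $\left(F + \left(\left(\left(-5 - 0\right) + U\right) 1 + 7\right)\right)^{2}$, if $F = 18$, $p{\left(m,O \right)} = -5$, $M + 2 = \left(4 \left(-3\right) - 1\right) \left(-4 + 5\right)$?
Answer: $\frac{17161}{49} \approx 350.22$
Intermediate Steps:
$M = -15$ ($M = -2 + \left(4 \left(-3\right) - 1\right) \left(-4 + 5\right) = -2 + \left(-12 - 1\right) 1 = -2 - 13 = -15$)
$U = - \frac{9}{7}$ ($U = \frac{9}{-2 - 5} = \frac{9}{-7} = 9 \left(- \frac{1}{7}\right) = - \frac{9}{7} \approx -1.2857$)
$\left(F + \left(\left(\left(-5 - 0\right) + U\right) 1 + 7\right)\right)^{2} = \left(18 + \left(\left(\left(-5 - 0\right) - \frac{9}{7}\right) 1 + 7\right)\right)^{2} = \left(18 + \left(\left(\left(-5 + 0\right) - \frac{9}{7}\right) 1 + 7\right)\right)^{2} = \left(18 + \left(\left(-5 - \frac{9}{7}\right) 1 + 7\right)\right)^{2} = \left(18 + \left(\left(- \frac{44}{7}\right) 1 + 7\right)\right)^{2} = \left(18 + \left(- \frac{44}{7} + 7\right)\right)^{2} = \left(18 + \frac{5}{7}\right)^{2} = \left(\frac{131}{7}\right)^{2} = \frac{17161}{49}$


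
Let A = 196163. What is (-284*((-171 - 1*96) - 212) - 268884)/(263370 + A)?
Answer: -132848/459533 ≈ -0.28909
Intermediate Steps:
(-284*((-171 - 1*96) - 212) - 268884)/(263370 + A) = (-284*((-171 - 1*96) - 212) - 268884)/(263370 + 196163) = (-284*((-171 - 96) - 212) - 268884)/459533 = (-284*(-267 - 212) - 268884)*(1/459533) = (-284*(-479) - 268884)*(1/459533) = (136036 - 268884)*(1/459533) = -132848*1/459533 = -132848/459533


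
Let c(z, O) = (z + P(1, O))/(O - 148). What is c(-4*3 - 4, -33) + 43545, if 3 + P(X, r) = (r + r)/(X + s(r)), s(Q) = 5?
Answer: 7881675/181 ≈ 43545.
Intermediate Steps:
P(X, r) = -3 + 2*r/(5 + X) (P(X, r) = -3 + (r + r)/(X + 5) = -3 + (2*r)/(5 + X) = -3 + 2*r/(5 + X))
c(z, O) = (-3 + z + O/3)/(-148 + O) (c(z, O) = (z + (-15 - 3*1 + 2*O)/(5 + 1))/(O - 148) = (z + (-15 - 3 + 2*O)/6)/(-148 + O) = (z + (-18 + 2*O)/6)/(-148 + O) = (z + (-3 + O/3))/(-148 + O) = (-3 + z + O/3)/(-148 + O))
c(-4*3 - 4, -33) + 43545 = (-3 + (-4*3 - 4) + (⅓)*(-33))/(-148 - 33) + 43545 = (-3 + (-12 - 4) - 11)/(-181) + 43545 = -(-3 - 16 - 11)/181 + 43545 = -1/181*(-30) + 43545 = 30/181 + 43545 = 7881675/181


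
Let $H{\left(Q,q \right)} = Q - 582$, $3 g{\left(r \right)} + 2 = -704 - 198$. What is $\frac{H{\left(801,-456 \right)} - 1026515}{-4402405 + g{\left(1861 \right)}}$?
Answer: $\frac{3078888}{13208119} \approx 0.23311$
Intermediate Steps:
$g{\left(r \right)} = - \frac{904}{3}$ ($g{\left(r \right)} = - \frac{2}{3} + \frac{-704 - 198}{3} = - \frac{2}{3} + \frac{1}{3} \left(-902\right) = - \frac{2}{3} - \frac{902}{3} = - \frac{904}{3}$)
$H{\left(Q,q \right)} = -582 + Q$
$\frac{H{\left(801,-456 \right)} - 1026515}{-4402405 + g{\left(1861 \right)}} = \frac{\left(-582 + 801\right) - 1026515}{-4402405 - \frac{904}{3}} = \frac{219 - 1026515}{- \frac{13208119}{3}} = \left(-1026296\right) \left(- \frac{3}{13208119}\right) = \frac{3078888}{13208119}$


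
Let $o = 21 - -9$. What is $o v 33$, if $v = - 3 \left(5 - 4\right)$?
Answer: $-2970$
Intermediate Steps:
$v = -3$ ($v = \left(-3\right) 1 = -3$)
$o = 30$ ($o = 21 + 9 = 30$)
$o v 33 = 30 \left(-3\right) 33 = \left(-90\right) 33 = -2970$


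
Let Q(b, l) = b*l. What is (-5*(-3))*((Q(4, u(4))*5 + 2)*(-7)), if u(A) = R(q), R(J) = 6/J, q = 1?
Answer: -12810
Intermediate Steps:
u(A) = 6 (u(A) = 6/1 = 6*1 = 6)
(-5*(-3))*((Q(4, u(4))*5 + 2)*(-7)) = (-5*(-3))*(((4*6)*5 + 2)*(-7)) = 15*((24*5 + 2)*(-7)) = 15*((120 + 2)*(-7)) = 15*(122*(-7)) = 15*(-854) = -12810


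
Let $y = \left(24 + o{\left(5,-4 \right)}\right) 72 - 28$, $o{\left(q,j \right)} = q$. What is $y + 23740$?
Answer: $25800$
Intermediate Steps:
$y = 2060$ ($y = \left(24 + 5\right) 72 - 28 = 29 \cdot 72 - 28 = 2088 - 28 = 2060$)
$y + 23740 = 2060 + 23740 = 25800$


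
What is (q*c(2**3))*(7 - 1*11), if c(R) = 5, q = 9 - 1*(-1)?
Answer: -200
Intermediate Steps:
q = 10 (q = 9 + 1 = 10)
(q*c(2**3))*(7 - 1*11) = (10*5)*(7 - 1*11) = 50*(7 - 11) = 50*(-4) = -200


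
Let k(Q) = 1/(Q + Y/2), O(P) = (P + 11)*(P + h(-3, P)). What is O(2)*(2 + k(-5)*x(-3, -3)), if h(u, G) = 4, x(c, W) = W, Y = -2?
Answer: 195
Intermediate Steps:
O(P) = (4 + P)*(11 + P) (O(P) = (P + 11)*(P + 4) = (11 + P)*(4 + P) = (4 + P)*(11 + P))
k(Q) = 1/(-1 + Q) (k(Q) = 1/(Q - 2/2) = 1/(Q - 2*1/2) = 1/(Q - 1) = 1/(-1 + Q))
O(2)*(2 + k(-5)*x(-3, -3)) = (44 + 2**2 + 15*2)*(2 - 3/(-1 - 5)) = (44 + 4 + 30)*(2 - 3/(-6)) = 78*(2 - 1/6*(-3)) = 78*(2 + 1/2) = 78*(5/2) = 195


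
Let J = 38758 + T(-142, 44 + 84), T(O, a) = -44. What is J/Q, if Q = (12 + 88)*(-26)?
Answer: -1489/100 ≈ -14.890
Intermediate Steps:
J = 38714 (J = 38758 - 44 = 38714)
Q = -2600 (Q = 100*(-26) = -2600)
J/Q = 38714/(-2600) = 38714*(-1/2600) = -1489/100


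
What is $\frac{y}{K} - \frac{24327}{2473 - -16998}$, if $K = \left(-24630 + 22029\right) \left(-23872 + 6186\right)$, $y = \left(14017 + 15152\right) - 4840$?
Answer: $- \frac{1118599574563}{895691039706} \approx -1.2489$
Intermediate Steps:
$y = 24329$ ($y = 29169 - 4840 = 24329$)
$K = 46001286$ ($K = \left(-2601\right) \left(-17686\right) = 46001286$)
$\frac{y}{K} - \frac{24327}{2473 - -16998} = \frac{24329}{46001286} - \frac{24327}{2473 - -16998} = 24329 \cdot \frac{1}{46001286} - \frac{24327}{2473 + 16998} = \frac{24329}{46001286} - \frac{24327}{19471} = - \frac{1118599574563}{895691039706}$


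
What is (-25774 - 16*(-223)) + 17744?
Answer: -4462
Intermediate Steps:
(-25774 - 16*(-223)) + 17744 = (-25774 + 3568) + 17744 = -22206 + 17744 = -4462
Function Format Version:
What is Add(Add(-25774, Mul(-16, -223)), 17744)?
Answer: -4462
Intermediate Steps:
Add(Add(-25774, Mul(-16, -223)), 17744) = Add(Add(-25774, 3568), 17744) = Add(-22206, 17744) = -4462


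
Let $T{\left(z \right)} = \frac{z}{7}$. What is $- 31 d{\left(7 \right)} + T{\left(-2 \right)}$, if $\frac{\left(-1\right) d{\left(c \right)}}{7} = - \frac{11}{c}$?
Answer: $- \frac{2389}{7} \approx -341.29$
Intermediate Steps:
$d{\left(c \right)} = \frac{77}{c}$ ($d{\left(c \right)} = - 7 \left(- \frac{11}{c}\right) = \frac{77}{c}$)
$T{\left(z \right)} = \frac{z}{7}$ ($T{\left(z \right)} = z \frac{1}{7} = \frac{z}{7}$)
$- 31 d{\left(7 \right)} + T{\left(-2 \right)} = - 31 \cdot \frac{77}{7} + \frac{1}{7} \left(-2\right) = - 31 \cdot 77 \cdot \frac{1}{7} - \frac{2}{7} = \left(-31\right) 11 - \frac{2}{7} = -341 - \frac{2}{7} = - \frac{2389}{7}$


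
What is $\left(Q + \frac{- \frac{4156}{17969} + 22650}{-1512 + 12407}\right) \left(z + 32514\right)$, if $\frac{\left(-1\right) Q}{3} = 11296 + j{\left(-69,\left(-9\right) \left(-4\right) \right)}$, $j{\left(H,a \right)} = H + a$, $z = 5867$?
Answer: $- \frac{36267532308336983}{27967465} \approx -1.2968 \cdot 10^{9}$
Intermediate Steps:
$Q = -33789$ ($Q = - 3 \left(11296 - 33\right) = \left(-3\right) 11263 = -33789$)
$\left(Q + \frac{- \frac{4156}{17969} + 22650}{-1512 + 12407}\right) \left(z + 32514\right) = \left(-33789 + \frac{- \frac{4156}{17969} + 22650}{-1512 + 12407}\right) \left(5867 + 32514\right) = \left(-33789 + \frac{\left(-4156\right) \frac{1}{17969} + 22650}{10895}\right) 38381 = \left(-33789 + \left(- \frac{4156}{17969} + 22650\right) \frac{1}{10895}\right) 38381 = \left(-33789 + \frac{406993694}{17969} \cdot \frac{1}{10895}\right) 38381 = \left(-33789 + \frac{406993694}{195772255}\right) 38381 = \left(- \frac{6614541730501}{195772255}\right) 38381 = - \frac{36267532308336983}{27967465}$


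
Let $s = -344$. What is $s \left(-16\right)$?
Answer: $5504$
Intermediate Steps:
$s \left(-16\right) = \left(-344\right) \left(-16\right) = 5504$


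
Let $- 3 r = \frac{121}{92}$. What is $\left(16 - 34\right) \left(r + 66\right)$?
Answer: $- \frac{54285}{46} \approx -1180.1$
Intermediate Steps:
$r = - \frac{121}{276}$ ($r = - \frac{121 \cdot \frac{1}{92}}{3} = \left(- \frac{1}{3}\right) \frac{121}{92} = - \frac{121}{276} \approx -0.43841$)
$\left(16 - 34\right) \left(r + 66\right) = \left(16 - 34\right) \left(- \frac{121}{276} + 66\right) = \left(-18\right) \frac{18095}{276} = - \frac{54285}{46}$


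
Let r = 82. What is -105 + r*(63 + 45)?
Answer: 8751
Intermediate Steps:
-105 + r*(63 + 45) = -105 + 82*(63 + 45) = -105 + 82*108 = -105 + 8856 = 8751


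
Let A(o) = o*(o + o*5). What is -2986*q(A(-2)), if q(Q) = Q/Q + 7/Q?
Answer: -46283/12 ≈ -3856.9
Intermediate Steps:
A(o) = 6*o**2 (A(o) = o*(o + 5*o) = o*(6*o) = 6*o**2)
q(Q) = 1 + 7/Q
-2986*q(A(-2)) = -2986*(7 + 6*(-2)**2)/(6*(-2)**2) = -2986*(7 + 6*4)/(6*4) = -2986*(7 + 24)/24 = -1493*31/12 = -2986*31/24 = -46283/12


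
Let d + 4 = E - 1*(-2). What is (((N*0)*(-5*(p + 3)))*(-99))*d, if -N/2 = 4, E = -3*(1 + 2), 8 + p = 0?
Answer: 0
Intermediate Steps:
p = -8 (p = -8 + 0 = -8)
E = -9 (E = -3*3 = -9)
d = -11 (d = -4 + (-9 - 1*(-2)) = -4 + (-9 + 2) = -4 - 7 = -11)
N = -8 (N = -2*4 = -8)
(((N*0)*(-5*(p + 3)))*(-99))*d = (((-8*0)*(-5*(-8 + 3)))*(-99))*(-11) = ((0*(-5*(-5)))*(-99))*(-11) = ((0*25)*(-99))*(-11) = (0*(-99))*(-11) = 0*(-11) = 0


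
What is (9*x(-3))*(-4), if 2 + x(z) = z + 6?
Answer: -36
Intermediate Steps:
x(z) = 4 + z (x(z) = -2 + (z + 6) = -2 + (6 + z) = 4 + z)
(9*x(-3))*(-4) = (9*(4 - 3))*(-4) = (9*1)*(-4) = 9*(-4) = -36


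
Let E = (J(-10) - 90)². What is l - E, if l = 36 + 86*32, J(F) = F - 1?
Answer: -7413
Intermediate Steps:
J(F) = -1 + F
l = 2788 (l = 36 + 2752 = 2788)
E = 10201 (E = ((-1 - 10) - 90)² = (-11 - 90)² = (-101)² = 10201)
l - E = 2788 - 1*10201 = 2788 - 10201 = -7413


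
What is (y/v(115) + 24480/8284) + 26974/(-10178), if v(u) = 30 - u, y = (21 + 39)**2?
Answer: -7533686929/179168423 ≈ -42.048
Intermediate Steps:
y = 3600 (y = 60**2 = 3600)
(y/v(115) + 24480/8284) + 26974/(-10178) = (3600/(30 - 1*115) + 24480/8284) + 26974/(-10178) = (3600/(30 - 115) + 24480*(1/8284)) + 26974*(-1/10178) = (3600/(-85) + 6120/2071) - 13487/5089 = (3600*(-1/85) + 6120/2071) - 13487/5089 = (-720/17 + 6120/2071) - 13487/5089 = -1387080/35207 - 13487/5089 = -7533686929/179168423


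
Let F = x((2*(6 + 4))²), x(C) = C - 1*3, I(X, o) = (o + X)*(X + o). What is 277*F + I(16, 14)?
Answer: 110869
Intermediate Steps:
I(X, o) = (X + o)² (I(X, o) = (X + o)*(X + o) = (X + o)²)
x(C) = -3 + C (x(C) = C - 3 = -3 + C)
F = 397 (F = -3 + (2*(6 + 4))² = -3 + (2*10)² = -3 + 20² = -3 + 400 = 397)
277*F + I(16, 14) = 277*397 + (16 + 14)² = 109969 + 30² = 109969 + 900 = 110869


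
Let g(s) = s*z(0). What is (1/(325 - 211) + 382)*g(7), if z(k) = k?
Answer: 0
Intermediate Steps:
g(s) = 0 (g(s) = s*0 = 0)
(1/(325 - 211) + 382)*g(7) = (1/(325 - 211) + 382)*0 = (1/114 + 382)*0 = (43549/114)*0 = 0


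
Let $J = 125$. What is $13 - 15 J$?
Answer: $-1862$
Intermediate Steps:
$13 - 15 J = 13 - 1875 = -1862$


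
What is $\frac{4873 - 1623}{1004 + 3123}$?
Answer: $\frac{3250}{4127} \approx 0.7875$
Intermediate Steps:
$\frac{4873 - 1623}{1004 + 3123} = \frac{3250}{4127}$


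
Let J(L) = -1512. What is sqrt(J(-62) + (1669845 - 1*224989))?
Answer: 28*sqrt(1841) ≈ 1201.4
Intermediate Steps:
sqrt(J(-62) + (1669845 - 1*224989)) = sqrt(-1512 + (1669845 - 1*224989)) = sqrt(-1512 + (1669845 - 224989)) = sqrt(-1512 + 1444856) = sqrt(1443344) = 28*sqrt(1841)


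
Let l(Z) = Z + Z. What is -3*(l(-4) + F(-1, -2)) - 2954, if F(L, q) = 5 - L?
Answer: -2948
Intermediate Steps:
l(Z) = 2*Z
-3*(l(-4) + F(-1, -2)) - 2954 = -3*(2*(-4) + (5 - 1*(-1))) - 2954 = -3*(-8 + (5 + 1)) - 2954 = -3*(-8 + 6) - 2954 = -3*(-2) - 2954 = 6 - 2954 = -2948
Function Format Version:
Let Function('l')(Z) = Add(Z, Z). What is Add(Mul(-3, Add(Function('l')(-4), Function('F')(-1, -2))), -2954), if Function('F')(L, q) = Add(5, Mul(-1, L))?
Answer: -2948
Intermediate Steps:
Function('l')(Z) = Mul(2, Z)
Add(Mul(-3, Add(Function('l')(-4), Function('F')(-1, -2))), -2954) = Add(Mul(-3, Add(Mul(2, -4), Add(5, Mul(-1, -1)))), -2954) = Add(Mul(-3, Add(-8, Add(5, 1))), -2954) = Add(Mul(-3, Add(-8, 6)), -2954) = Add(Mul(-3, -2), -2954) = Add(6, -2954) = -2948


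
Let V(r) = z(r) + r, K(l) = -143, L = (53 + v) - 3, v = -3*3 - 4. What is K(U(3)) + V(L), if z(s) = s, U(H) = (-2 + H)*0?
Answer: -69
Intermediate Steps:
v = -13 (v = -9 - 4 = -13)
U(H) = 0
L = 37 (L = (53 - 13) - 3 = 40 - 3 = 37)
V(r) = 2*r (V(r) = r + r = 2*r)
K(U(3)) + V(L) = -143 + 2*37 = -143 + 74 = -69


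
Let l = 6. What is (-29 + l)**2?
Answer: 529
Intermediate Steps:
(-29 + l)**2 = (-29 + 6)**2 = (-23)**2 = 529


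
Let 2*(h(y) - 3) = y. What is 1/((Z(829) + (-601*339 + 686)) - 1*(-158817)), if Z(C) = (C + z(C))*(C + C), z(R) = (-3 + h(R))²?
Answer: 2/572383281 ≈ 3.4942e-9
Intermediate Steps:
h(y) = 3 + y/2
z(R) = R²/4 (z(R) = (-3 + (3 + R/2))² = (R/2)² = R²/4)
Z(C) = 2*C*(C + C²/4) (Z(C) = (C + C²/4)*(C + C) = (C + C²/4)*(2*C) = 2*C*(C + C²/4))
1/((Z(829) + (-601*339 + 686)) - 1*(-158817)) = 1/(((½)*829²*(4 + 829) + (-601*339 + 686)) - 1*(-158817)) = 1/(((½)*687241*833 + (-203739 + 686)) + 158817) = 1/((572471753/2 - 203053) + 158817) = 1/(572065647/2 + 158817) = 1/(572383281/2) = 2/572383281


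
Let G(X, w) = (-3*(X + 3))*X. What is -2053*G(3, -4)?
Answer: 110862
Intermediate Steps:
G(X, w) = X*(-9 - 3*X) (G(X, w) = (-3*(3 + X))*X = (-9 - 3*X)*X = X*(-9 - 3*X))
-2053*G(3, -4) = -(-6159)*3*(3 + 3) = -(-6159)*3*6 = -2053*(-54) = 110862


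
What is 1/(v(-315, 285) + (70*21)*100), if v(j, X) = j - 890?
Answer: 1/145795 ≈ 6.8589e-6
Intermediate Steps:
v(j, X) = -890 + j
1/(v(-315, 285) + (70*21)*100) = 1/((-890 - 315) + (70*21)*100) = 1/(-1205 + 1470*100) = 1/(-1205 + 147000) = 1/145795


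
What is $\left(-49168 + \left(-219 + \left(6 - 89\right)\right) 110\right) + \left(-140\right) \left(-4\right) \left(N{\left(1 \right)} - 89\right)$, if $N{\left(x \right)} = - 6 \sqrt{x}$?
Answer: $-135588$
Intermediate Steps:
$N{\left(x \right)} = - 6 \sqrt{x}$
$\left(-49168 + \left(-219 + \left(6 - 89\right)\right) 110\right) + \left(-140\right) \left(-4\right) \left(N{\left(1 \right)} - 89\right) = \left(-49168 + \left(-219 + \left(6 - 89\right)\right) 110\right) + \left(-140\right) \left(-4\right) \left(- 6 \sqrt{1} - 89\right) = \left(-49168 + \left(-219 - 83\right) 110\right) + 560 \left(\left(-6\right) 1 - 89\right) = \left(-49168 - 33220\right) + 560 \left(-6 - 89\right) = \left(-49168 - 33220\right) + 560 \left(-95\right) = -82388 - 53200 = -135588$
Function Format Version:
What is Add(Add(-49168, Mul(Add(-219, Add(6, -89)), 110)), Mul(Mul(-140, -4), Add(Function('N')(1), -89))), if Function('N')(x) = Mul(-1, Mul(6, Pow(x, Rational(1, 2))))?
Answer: -135588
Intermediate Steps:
Function('N')(x) = Mul(-6, Pow(x, Rational(1, 2)))
Add(Add(-49168, Mul(Add(-219, Add(6, -89)), 110)), Mul(Mul(-140, -4), Add(Function('N')(1), -89))) = Add(Add(-49168, Mul(Add(-219, Add(6, -89)), 110)), Mul(Mul(-140, -4), Add(Mul(-6, Pow(1, Rational(1, 2))), -89))) = Add(Add(-49168, Mul(Add(-219, -83), 110)), Mul(560, Add(Mul(-6, 1), -89))) = Add(Add(-49168, Mul(-302, 110)), Mul(560, Add(-6, -89))) = Add(Add(-49168, -33220), Mul(560, -95)) = Add(-82388, -53200) = -135588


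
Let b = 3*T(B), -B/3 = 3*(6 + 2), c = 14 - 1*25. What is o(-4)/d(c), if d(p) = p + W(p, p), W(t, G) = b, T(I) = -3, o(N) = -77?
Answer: 77/20 ≈ 3.8500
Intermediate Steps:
c = -11 (c = 14 - 25 = -11)
B = -72 (B = -9*(6 + 2) = -9*8 = -3*24 = -72)
b = -9 (b = 3*(-3) = -9)
W(t, G) = -9
d(p) = -9 + p (d(p) = p - 9 = -9 + p)
o(-4)/d(c) = -77/(-9 - 11) = -77/(-20) = -77*(-1/20) = 77/20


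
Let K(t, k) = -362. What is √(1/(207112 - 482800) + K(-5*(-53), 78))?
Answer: I*√764261178506/45948 ≈ 19.026*I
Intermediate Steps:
√(1/(207112 - 482800) + K(-5*(-53), 78)) = √(1/(207112 - 482800) - 362) = √(1/(-275688) - 362) = √(-1/275688 - 362) = √(-99799057/275688) = I*√764261178506/45948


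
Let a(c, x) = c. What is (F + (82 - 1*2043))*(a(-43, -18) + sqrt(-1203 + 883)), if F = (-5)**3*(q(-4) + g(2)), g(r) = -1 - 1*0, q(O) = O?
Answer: 57448 - 10688*I*sqrt(5) ≈ 57448.0 - 23899.0*I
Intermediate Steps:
g(r) = -1 (g(r) = -1 + 0 = -1)
F = 625 (F = (-5)**3*(-4 - 1) = -125*(-5) = 625)
(F + (82 - 1*2043))*(a(-43, -18) + sqrt(-1203 + 883)) = (625 + (82 - 1*2043))*(-43 + sqrt(-1203 + 883)) = (625 + (82 - 2043))*(-43 + sqrt(-320)) = (625 - 1961)*(-43 + 8*I*sqrt(5)) = -1336*(-43 + 8*I*sqrt(5)) = 57448 - 10688*I*sqrt(5)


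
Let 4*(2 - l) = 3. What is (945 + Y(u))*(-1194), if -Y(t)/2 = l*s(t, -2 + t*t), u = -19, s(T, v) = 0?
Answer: -1128330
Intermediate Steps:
l = 5/4 (l = 2 - 1/4*3 = 2 - 3/4 = 5/4 ≈ 1.2500)
Y(t) = 0 (Y(t) = -5*0/2 = -2*0 = 0)
(945 + Y(u))*(-1194) = (945 + 0)*(-1194) = 945*(-1194) = -1128330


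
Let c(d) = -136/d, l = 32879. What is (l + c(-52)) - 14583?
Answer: 237882/13 ≈ 18299.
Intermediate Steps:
(l + c(-52)) - 14583 = (32879 - 136/(-52)) - 14583 = (32879 - 136*(-1/52)) - 14583 = (32879 + 34/13) - 14583 = 427461/13 - 14583 = 237882/13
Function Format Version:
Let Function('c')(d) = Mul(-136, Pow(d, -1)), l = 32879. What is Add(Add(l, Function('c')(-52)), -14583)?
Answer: Rational(237882, 13) ≈ 18299.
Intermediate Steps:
Add(Add(l, Function('c')(-52)), -14583) = Add(Add(32879, Mul(-136, Pow(-52, -1))), -14583) = Add(Add(32879, Mul(-136, Rational(-1, 52))), -14583) = Add(Add(32879, Rational(34, 13)), -14583) = Add(Rational(427461, 13), -14583) = Rational(237882, 13)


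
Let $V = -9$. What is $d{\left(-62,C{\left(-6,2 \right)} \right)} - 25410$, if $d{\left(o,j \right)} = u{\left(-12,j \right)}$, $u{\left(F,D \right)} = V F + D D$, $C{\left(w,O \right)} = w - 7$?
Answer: $-25133$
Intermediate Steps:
$C{\left(w,O \right)} = -7 + w$
$u{\left(F,D \right)} = D^{2} - 9 F$ ($u{\left(F,D \right)} = - 9 F + D D = - 9 F + D^{2} = D^{2} - 9 F$)
$d{\left(o,j \right)} = 108 + j^{2}$ ($d{\left(o,j \right)} = j^{2} - -108 = j^{2} + 108 = 108 + j^{2}$)
$d{\left(-62,C{\left(-6,2 \right)} \right)} - 25410 = \left(108 + \left(-7 - 6\right)^{2}\right) - 25410 = \left(108 + \left(-13\right)^{2}\right) - 25410 = \left(108 + 169\right) - 25410 = 277 - 25410 = -25133$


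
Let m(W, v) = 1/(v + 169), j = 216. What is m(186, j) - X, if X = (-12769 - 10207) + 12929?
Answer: 3868096/385 ≈ 10047.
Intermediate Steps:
m(W, v) = 1/(169 + v)
X = -10047 (X = -22976 + 12929 = -10047)
m(186, j) - X = 1/(169 + 216) - 1*(-10047) = 1/385 + 10047 = 3868096/385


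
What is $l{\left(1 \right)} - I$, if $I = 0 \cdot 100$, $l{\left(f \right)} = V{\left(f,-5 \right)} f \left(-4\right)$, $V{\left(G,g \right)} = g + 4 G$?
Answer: $4$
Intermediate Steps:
$l{\left(f \right)} = - 4 f \left(-5 + 4 f\right)$ ($l{\left(f \right)} = \left(-5 + 4 f\right) f \left(-4\right) = f \left(-5 + 4 f\right) \left(-4\right) = - 4 f \left(-5 + 4 f\right)$)
$I = 0$
$l{\left(1 \right)} - I = 4 \cdot 1 \left(5 - 4\right) - 0 = 4 \cdot 1 \left(5 - 4\right) + 0 = 4 \cdot 1 \cdot 1 + 0 = 4 + 0 = 4$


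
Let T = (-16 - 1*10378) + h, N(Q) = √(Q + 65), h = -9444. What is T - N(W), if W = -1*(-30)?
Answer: -19838 - √95 ≈ -19848.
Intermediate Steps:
W = 30
N(Q) = √(65 + Q)
T = -19838 (T = (-16 - 1*10378) - 9444 = (-16 - 10378) - 9444 = -10394 - 9444 = -19838)
T - N(W) = -19838 - √(65 + 30) = -19838 - √95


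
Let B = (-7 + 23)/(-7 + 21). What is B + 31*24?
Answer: 5216/7 ≈ 745.14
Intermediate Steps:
B = 8/7 (B = 16/14 = 16*(1/14) = 8/7 ≈ 1.1429)
B + 31*24 = 8/7 + 31*24 = 8/7 + 744 = 5216/7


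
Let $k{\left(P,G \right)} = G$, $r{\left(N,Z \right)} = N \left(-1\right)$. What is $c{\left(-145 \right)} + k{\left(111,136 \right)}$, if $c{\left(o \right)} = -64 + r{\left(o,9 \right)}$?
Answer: $217$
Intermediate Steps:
$r{\left(N,Z \right)} = - N$
$c{\left(o \right)} = -64 - o$
$c{\left(-145 \right)} + k{\left(111,136 \right)} = \left(-64 - -145\right) + 136 = \left(-64 + 145\right) + 136 = 81 + 136 = 217$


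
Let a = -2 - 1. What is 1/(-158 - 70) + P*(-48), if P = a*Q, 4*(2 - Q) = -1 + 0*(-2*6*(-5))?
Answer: 73871/228 ≈ 324.00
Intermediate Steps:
a = -3
Q = 9/4 (Q = 2 - (-1 + 0*(-2*6*(-5)))/4 = 2 - (-1 + 0*(-12*(-5)))/4 = 2 - (-1 + 0*60)/4 = 2 - (-1 + 0)/4 = 2 - ¼*(-1) = 2 + ¼ = 9/4 ≈ 2.2500)
P = -27/4 (P = -3*9/4 = -27/4 ≈ -6.7500)
1/(-158 - 70) + P*(-48) = 1/(-158 - 70) - 27/4*(-48) = 1/(-228) + 324 = -1/228 + 324 = 73871/228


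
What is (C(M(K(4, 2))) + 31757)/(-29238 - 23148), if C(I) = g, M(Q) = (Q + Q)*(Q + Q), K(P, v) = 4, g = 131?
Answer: -15944/26193 ≈ -0.60871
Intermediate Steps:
M(Q) = 4*Q² (M(Q) = (2*Q)*(2*Q) = 4*Q²)
C(I) = 131
(C(M(K(4, 2))) + 31757)/(-29238 - 23148) = (131 + 31757)/(-29238 - 23148) = 31888/(-52386) = 31888*(-1/52386) = -15944/26193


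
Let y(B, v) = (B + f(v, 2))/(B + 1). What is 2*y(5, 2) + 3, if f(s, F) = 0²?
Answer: 14/3 ≈ 4.6667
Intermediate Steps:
f(s, F) = 0
y(B, v) = B/(1 + B) (y(B, v) = (B + 0)/(B + 1) = B/(1 + B))
2*y(5, 2) + 3 = 2*(5/(1 + 5)) + 3 = 2*(5/6) + 3 = 2*(5*(⅙)) + 3 = 2*(⅚) + 3 = 5/3 + 3 = 14/3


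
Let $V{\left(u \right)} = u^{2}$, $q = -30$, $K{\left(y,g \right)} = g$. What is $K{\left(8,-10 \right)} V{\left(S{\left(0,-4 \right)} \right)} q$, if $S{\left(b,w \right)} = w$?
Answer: $4800$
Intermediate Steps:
$K{\left(8,-10 \right)} V{\left(S{\left(0,-4 \right)} \right)} q = - 10 \left(-4\right)^{2} \left(-30\right) = \left(-10\right) 16 \left(-30\right) = \left(-160\right) \left(-30\right) = 4800$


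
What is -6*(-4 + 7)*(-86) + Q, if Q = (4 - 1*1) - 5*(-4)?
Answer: 1571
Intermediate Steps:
Q = 23 (Q = (4 - 1) + 20 = 3 + 20 = 23)
-6*(-4 + 7)*(-86) + Q = -6*(-4 + 7)*(-86) + 23 = -6*3*(-86) + 23 = -18*(-86) + 23 = 1548 + 23 = 1571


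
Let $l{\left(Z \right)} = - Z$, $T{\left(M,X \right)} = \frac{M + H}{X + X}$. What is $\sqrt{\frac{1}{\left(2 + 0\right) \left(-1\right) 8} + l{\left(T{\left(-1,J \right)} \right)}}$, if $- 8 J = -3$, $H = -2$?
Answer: $\frac{3 \sqrt{7}}{4} \approx 1.9843$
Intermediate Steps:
$J = \frac{3}{8}$ ($J = \left(- \frac{1}{8}\right) \left(-3\right) = \frac{3}{8} \approx 0.375$)
$T{\left(M,X \right)} = \frac{-2 + M}{2 X}$ ($T{\left(M,X \right)} = \frac{M - 2}{X + X} = \frac{-2 + M}{2 X}$)
$\sqrt{\frac{1}{\left(2 + 0\right) \left(-1\right) 8} + l{\left(T{\left(-1,J \right)} \right)}} = \sqrt{\frac{1}{\left(2 + 0\right) \left(-1\right) 8} - \frac{-2 - 1}{2 \cdot \frac{3}{8}}} = \sqrt{\frac{1}{2 \left(-1\right) 8} - \frac{1}{2} \cdot \frac{8}{3} \left(-3\right)} = \sqrt{\frac{1}{\left(-2\right) 8} - -4} = \sqrt{\frac{1}{-16} + 4} = \sqrt{- \frac{1}{16} + 4} = \sqrt{\frac{63}{16}} = \frac{3 \sqrt{7}}{4}$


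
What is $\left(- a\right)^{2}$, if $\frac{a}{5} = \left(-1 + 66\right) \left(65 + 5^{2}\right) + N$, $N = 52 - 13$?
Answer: $867008025$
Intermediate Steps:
$N = 39$
$a = 29445$ ($a = 5 \left(\left(-1 + 66\right) \left(65 + 5^{2}\right) + 39\right) = 5 \left(65 \left(65 + 25\right) + 39\right) = 5 \left(65 \cdot 90 + 39\right) = 5 \left(5850 + 39\right) = 5 \cdot 5889 = 29445$)
$\left(- a\right)^{2} = \left(\left(-1\right) 29445\right)^{2} = \left(-29445\right)^{2} = 867008025$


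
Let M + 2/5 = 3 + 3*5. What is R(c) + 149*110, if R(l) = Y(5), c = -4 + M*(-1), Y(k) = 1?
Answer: 16391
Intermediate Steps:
M = 88/5 (M = -⅖ + (3 + 3*5) = -⅖ + (3 + 15) = -⅖ + 18 = 88/5 ≈ 17.600)
c = -108/5 (c = -4 + (88/5)*(-1) = -4 - 88/5 = -108/5 ≈ -21.600)
R(l) = 1
R(c) + 149*110 = 1 + 149*110 = 1 + 16390 = 16391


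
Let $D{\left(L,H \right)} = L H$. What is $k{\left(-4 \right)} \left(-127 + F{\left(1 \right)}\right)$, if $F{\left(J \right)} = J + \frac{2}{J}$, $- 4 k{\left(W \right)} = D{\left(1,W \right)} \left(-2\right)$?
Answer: $248$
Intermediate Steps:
$D{\left(L,H \right)} = H L$
$k{\left(W \right)} = \frac{W}{2}$ ($k{\left(W \right)} = - \frac{W 1 \left(-2\right)}{4} = - \frac{W \left(-2\right)}{4} = - \frac{\left(-2\right) W}{4} = \frac{W}{2}$)
$k{\left(-4 \right)} \left(-127 + F{\left(1 \right)}\right) = \frac{1}{2} \left(-4\right) \left(-127 + \left(1 + \frac{2}{1}\right)\right) = - 2 \left(-127 + \left(1 + 2 \cdot 1\right)\right) = - 2 \left(-127 + \left(1 + 2\right)\right) = - 2 \left(-127 + 3\right) = \left(-2\right) \left(-124\right) = 248$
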